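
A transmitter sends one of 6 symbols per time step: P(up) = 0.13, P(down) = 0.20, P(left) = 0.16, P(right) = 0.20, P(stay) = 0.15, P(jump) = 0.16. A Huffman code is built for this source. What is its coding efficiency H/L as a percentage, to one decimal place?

98.8%

Entropy H = −Σ p log₂ p ≈ 2.5680 bits.
Huffman merges: 13/100+3/20→7/25; 4/25+4/25→8/25; 1/5+1/5→2/5; 7/25+8/25→3/5; 2/5+3/5→1. L = 13/5 ≈ 2.6000.
Efficiency = H/L = 2.5680/2.6000 = 98.8%.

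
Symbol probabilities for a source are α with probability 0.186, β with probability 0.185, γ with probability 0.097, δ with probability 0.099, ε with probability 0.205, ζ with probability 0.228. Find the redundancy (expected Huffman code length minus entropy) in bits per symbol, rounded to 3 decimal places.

0.053 bits

Entropy H = −Σ p log₂ p ≈ 2.5135 bits.
Huffman merges: 97/1000+99/1000→49/250; 37/200+93/500→371/1000; 49/250+41/200→401/1000; 57/250+371/1000→599/1000; 401/1000+599/1000→1. L = 2567/1000 ≈ 2.5670.
L − H = 2.5670 − 2.5135 = 0.053 bits.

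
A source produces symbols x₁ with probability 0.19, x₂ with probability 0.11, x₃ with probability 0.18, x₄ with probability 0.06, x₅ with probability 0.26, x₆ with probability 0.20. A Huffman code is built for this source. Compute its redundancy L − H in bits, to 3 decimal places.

Entropy H = −Σ p log₂ p ≈ 2.4640 bits.
Huffman merges: 3/50+11/100→17/100; 17/100+9/50→7/20; 19/100+1/5→39/100; 13/50+7/20→61/100; 39/100+61/100→1. L = 63/25 ≈ 2.5200.
L − H = 2.5200 − 2.4640 = 0.056 bits.

0.056 bits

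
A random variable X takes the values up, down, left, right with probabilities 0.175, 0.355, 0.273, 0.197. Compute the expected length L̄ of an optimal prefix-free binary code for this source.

2 bits/symbol

Repeatedly combine the two least-probable nodes; the expected code length is the sum of the merged weights.
merge 7/40 + 197/1000 → 93/250
merge 273/1000 + 71/200 → 157/250
merge 93/250 + 157/250 → 1
L = 93/250 + 157/250 + 1 = 2 bits/symbol.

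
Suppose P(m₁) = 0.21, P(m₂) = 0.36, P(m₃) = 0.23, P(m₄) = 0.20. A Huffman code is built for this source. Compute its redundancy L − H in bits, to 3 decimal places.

Entropy H = −Σ p log₂ p ≈ 1.9555 bits.
Huffman merges: 1/5+21/100→41/100; 23/100+9/25→59/100; 41/100+59/100→1. L = 2 ≈ 2.0000.
L − H = 2.0000 − 1.9555 = 0.045 bits.

0.045 bits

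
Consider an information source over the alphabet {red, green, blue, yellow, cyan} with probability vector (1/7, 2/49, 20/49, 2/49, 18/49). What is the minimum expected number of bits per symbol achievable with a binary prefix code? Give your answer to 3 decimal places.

1.898 bits/symbol

Repeatedly combine the two least-probable nodes; the expected code length is the sum of the merged weights.
merge 2/49 + 2/49 → 4/49
merge 4/49 + 1/7 → 11/49
merge 11/49 + 18/49 → 29/49
merge 20/49 + 29/49 → 1
L = 4/49 + 11/49 + 29/49 + 1 = 93/49 ≈ 1.898 bits/symbol.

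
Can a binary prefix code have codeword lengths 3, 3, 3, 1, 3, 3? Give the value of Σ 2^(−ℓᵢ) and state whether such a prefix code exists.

1.125; no

With common denominator 2^3 = 8: Σ 2^(−ℓᵢ) = 1/8 + 1/8 + 1/8 + 4/8 + 1/8 + 1/8 = 9/8 = 1.125.
Kraft's inequality requires Σ ≤ 1; here Σ = 1.125 > 1, so no such prefix code exists.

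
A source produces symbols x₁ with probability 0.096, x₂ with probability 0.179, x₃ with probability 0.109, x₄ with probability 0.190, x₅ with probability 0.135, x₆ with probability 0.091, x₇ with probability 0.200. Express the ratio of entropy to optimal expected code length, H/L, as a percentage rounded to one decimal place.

98.0%

Entropy H = −Σ p log₂ p ≈ 2.7417 bits.
Huffman merges: 91/1000+12/125→187/1000; 109/1000+27/200→61/250; 179/1000+187/1000→183/500; 19/100+1/5→39/100; 61/250+183/500→61/100; 39/100+61/100→1. L = 2797/1000 ≈ 2.7970.
Efficiency = H/L = 2.7417/2.7970 = 98.0%.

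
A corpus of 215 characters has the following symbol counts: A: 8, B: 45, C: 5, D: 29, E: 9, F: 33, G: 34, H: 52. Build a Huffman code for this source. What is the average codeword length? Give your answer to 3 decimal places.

2.712 bits/symbol

Probabilities are the counts divided by 215.
Repeatedly combine the two least-probable nodes; the expected code length is the sum of the merged weights.
merge 1/43 + 8/215 → 13/215
merge 9/215 + 13/215 → 22/215
merge 22/215 + 29/215 → 51/215
merge 33/215 + 34/215 → 67/215
merge 9/43 + 51/215 → 96/215
merge 52/215 + 67/215 → 119/215
merge 96/215 + 119/215 → 1
L = 13/215 + 22/215 + 51/215 + 67/215 + 96/215 + 119/215 + 1 = 583/215 ≈ 2.712 bits/symbol.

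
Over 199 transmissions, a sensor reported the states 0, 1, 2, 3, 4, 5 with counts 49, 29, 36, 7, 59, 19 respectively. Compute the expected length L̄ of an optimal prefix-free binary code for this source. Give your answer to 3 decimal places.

2.407 bits/symbol

Probabilities are the counts divided by 199.
Repeatedly combine the two least-probable nodes; the expected code length is the sum of the merged weights.
merge 7/199 + 19/199 → 26/199
merge 26/199 + 29/199 → 55/199
merge 36/199 + 49/199 → 85/199
merge 55/199 + 59/199 → 114/199
merge 85/199 + 114/199 → 1
L = 26/199 + 55/199 + 85/199 + 114/199 + 1 = 479/199 ≈ 2.407 bits/symbol.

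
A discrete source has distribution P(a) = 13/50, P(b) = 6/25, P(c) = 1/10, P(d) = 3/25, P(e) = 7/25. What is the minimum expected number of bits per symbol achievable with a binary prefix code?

2.22 bits/symbol

Repeatedly combine the two least-probable nodes; the expected code length is the sum of the merged weights.
merge 1/10 + 3/25 → 11/50
merge 11/50 + 6/25 → 23/50
merge 13/50 + 7/25 → 27/50
merge 23/50 + 27/50 → 1
L = 11/50 + 23/50 + 27/50 + 1 = 111/50 = 2.22 bits/symbol.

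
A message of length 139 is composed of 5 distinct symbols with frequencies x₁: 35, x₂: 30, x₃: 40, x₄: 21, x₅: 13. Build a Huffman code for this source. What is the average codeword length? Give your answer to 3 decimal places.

2.245 bits/symbol

Probabilities are the counts divided by 139.
Repeatedly combine the two least-probable nodes; the expected code length is the sum of the merged weights.
merge 13/139 + 21/139 → 34/139
merge 30/139 + 34/139 → 64/139
merge 35/139 + 40/139 → 75/139
merge 64/139 + 75/139 → 1
L = 34/139 + 64/139 + 75/139 + 1 = 312/139 ≈ 2.245 bits/symbol.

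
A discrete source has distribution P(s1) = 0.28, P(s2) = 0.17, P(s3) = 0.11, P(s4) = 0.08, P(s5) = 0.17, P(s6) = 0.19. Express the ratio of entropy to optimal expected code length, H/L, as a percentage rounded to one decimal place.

Entropy H = −Σ p log₂ p ≈ 2.4804 bits.
Huffman merges: 2/25+11/100→19/100; 17/100+17/100→17/50; 19/100+19/100→19/50; 7/25+17/50→31/50; 19/50+31/50→1. L = 253/100 ≈ 2.5300.
Efficiency = H/L = 2.4804/2.5300 = 98.0%.

98.0%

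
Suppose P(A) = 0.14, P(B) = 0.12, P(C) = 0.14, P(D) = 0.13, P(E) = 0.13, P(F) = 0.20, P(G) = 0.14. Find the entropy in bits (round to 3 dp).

H = −Σ pᵢ log₂ pᵢ.
−0.14·log₂(0.14) = 0.3971
−0.12·log₂(0.12) = 0.3671
−0.14·log₂(0.14) = 0.3971
−0.13·log₂(0.13) = 0.3826
−0.13·log₂(0.13) = 0.3826
−0.20·log₂(0.20) = 0.4644
−0.14·log₂(0.14) = 0.3971
Sum ≈ 2.7881 → 2.788 bits.

2.788 bits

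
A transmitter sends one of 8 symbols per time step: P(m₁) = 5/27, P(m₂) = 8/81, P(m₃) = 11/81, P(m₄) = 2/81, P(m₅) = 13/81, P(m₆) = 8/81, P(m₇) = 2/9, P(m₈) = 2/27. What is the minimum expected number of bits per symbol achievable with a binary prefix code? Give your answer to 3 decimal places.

2.877 bits/symbol

Repeatedly combine the two least-probable nodes; the expected code length is the sum of the merged weights.
merge 2/81 + 2/27 → 8/81
merge 8/81 + 8/81 → 16/81
merge 8/81 + 11/81 → 19/81
merge 13/81 + 5/27 → 28/81
merge 16/81 + 2/9 → 34/81
merge 19/81 + 28/81 → 47/81
merge 34/81 + 47/81 → 1
L = 8/81 + 16/81 + 19/81 + 28/81 + 34/81 + 47/81 + 1 = 233/81 ≈ 2.877 bits/symbol.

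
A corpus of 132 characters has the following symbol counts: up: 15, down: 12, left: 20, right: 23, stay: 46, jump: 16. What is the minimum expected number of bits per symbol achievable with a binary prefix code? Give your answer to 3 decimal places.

2.477 bits/symbol

Probabilities are the counts divided by 132.
Repeatedly combine the two least-probable nodes; the expected code length is the sum of the merged weights.
merge 1/11 + 5/44 → 9/44
merge 4/33 + 5/33 → 3/11
merge 23/132 + 9/44 → 25/66
merge 3/11 + 23/66 → 41/66
merge 25/66 + 41/66 → 1
L = 9/44 + 3/11 + 25/66 + 41/66 + 1 = 109/44 ≈ 2.477 bits/symbol.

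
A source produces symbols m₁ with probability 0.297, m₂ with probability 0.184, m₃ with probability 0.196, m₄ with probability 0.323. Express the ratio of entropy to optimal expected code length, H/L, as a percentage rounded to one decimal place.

97.8%

Entropy H = −Σ p log₂ p ≈ 1.9570 bits.
Huffman merges: 23/125+49/250→19/50; 297/1000+323/1000→31/50; 19/50+31/50→1. L = 2 ≈ 2.0000.
Efficiency = H/L = 1.9570/2.0000 = 97.8%.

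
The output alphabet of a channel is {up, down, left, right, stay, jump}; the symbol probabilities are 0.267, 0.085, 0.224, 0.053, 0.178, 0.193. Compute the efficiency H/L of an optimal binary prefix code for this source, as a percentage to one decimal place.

98.6%

Entropy H = −Σ p log₂ p ≈ 2.4203 bits.
Huffman merges: 53/1000+17/200→69/500; 69/500+89/500→79/250; 193/1000+28/125→417/1000; 267/1000+79/250→583/1000; 417/1000+583/1000→1. L = 1227/500 ≈ 2.4540.
Efficiency = H/L = 2.4203/2.4540 = 98.6%.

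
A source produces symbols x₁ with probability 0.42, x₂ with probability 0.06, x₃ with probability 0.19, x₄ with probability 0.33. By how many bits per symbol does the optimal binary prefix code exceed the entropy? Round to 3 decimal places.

0.078 bits

Entropy H = −Σ p log₂ p ≈ 1.7522 bits.
Huffman merges: 3/50+19/100→1/4; 1/4+33/100→29/50; 21/50+29/50→1. L = 183/100 ≈ 1.8300.
L − H = 1.8300 − 1.7522 = 0.078 bits.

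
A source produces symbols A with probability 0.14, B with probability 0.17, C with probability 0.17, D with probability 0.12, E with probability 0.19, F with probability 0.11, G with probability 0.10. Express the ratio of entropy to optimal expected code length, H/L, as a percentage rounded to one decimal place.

98.6%

Entropy H = −Σ p log₂ p ≈ 2.7711 bits.
Huffman merges: 1/10+11/100→21/100; 3/25+7/50→13/50; 17/100+17/100→17/50; 19/100+21/100→2/5; 13/50+17/50→3/5; 2/5+3/5→1. L = 281/100 ≈ 2.8100.
Efficiency = H/L = 2.7711/2.8100 = 98.6%.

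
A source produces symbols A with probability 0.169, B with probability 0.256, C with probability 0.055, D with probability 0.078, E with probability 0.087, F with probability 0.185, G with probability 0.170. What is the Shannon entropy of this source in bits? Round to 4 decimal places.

H = −Σ pᵢ log₂ pᵢ.
−0.169·log₂(0.169) = 0.4335
−0.256·log₂(0.256) = 0.5032
−0.055·log₂(0.055) = 0.2301
−0.078·log₂(0.078) = 0.2871
−0.087·log₂(0.087) = 0.3065
−0.185·log₂(0.185) = 0.4504
−0.170·log₂(0.170) = 0.4346
Sum ≈ 2.6454 → 2.6454 bits.

2.6454 bits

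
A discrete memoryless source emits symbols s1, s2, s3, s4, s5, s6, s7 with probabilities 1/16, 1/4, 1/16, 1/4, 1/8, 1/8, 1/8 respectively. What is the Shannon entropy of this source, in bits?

Each probability is a power of 1/2, so log₂(1/p) is an integer.
H = Σ p·log₂(1/p) = 1/16·4 + 1/4·2 + 1/16·4 + 1/4·2 + 1/8·3 + 1/8·3 + 1/8·3 = 2.625 bits.

2.625 bits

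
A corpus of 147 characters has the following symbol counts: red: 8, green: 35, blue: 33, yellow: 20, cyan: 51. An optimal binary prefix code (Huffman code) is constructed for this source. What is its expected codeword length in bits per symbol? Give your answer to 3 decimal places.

2.190 bits/symbol

Probabilities are the counts divided by 147.
Repeatedly combine the two least-probable nodes; the expected code length is the sum of the merged weights.
merge 8/147 + 20/147 → 4/21
merge 4/21 + 11/49 → 61/147
merge 5/21 + 17/49 → 86/147
merge 61/147 + 86/147 → 1
L = 4/21 + 61/147 + 86/147 + 1 = 46/21 ≈ 2.190 bits/symbol.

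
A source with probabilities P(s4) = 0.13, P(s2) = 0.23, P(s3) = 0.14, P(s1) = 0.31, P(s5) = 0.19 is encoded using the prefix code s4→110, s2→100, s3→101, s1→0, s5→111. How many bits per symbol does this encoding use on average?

2.38 bits/symbol

L̄ = Σ pᵢ·ℓᵢ = 0.13·3 + 0.23·3 + 0.14·3 + 0.31·1 + 0.19·3 = 2.38 bits/symbol.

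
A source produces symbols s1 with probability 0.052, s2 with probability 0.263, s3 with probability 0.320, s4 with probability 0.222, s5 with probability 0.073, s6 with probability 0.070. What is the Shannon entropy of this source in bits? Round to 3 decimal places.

2.281 bits

H = −Σ pᵢ log₂ pᵢ.
−0.052·log₂(0.052) = 0.2218
−0.263·log₂(0.263) = 0.5068
−0.320·log₂(0.320) = 0.5260
−0.222·log₂(0.222) = 0.4820
−0.073·log₂(0.073) = 0.2756
−0.070·log₂(0.070) = 0.2686
Sum ≈ 2.2808 → 2.281 bits.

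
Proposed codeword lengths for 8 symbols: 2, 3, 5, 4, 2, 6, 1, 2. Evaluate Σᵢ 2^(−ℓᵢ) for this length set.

With common denominator 2^6 = 64: Σ 2^(−ℓᵢ) = 16/64 + 8/64 + 2/64 + 4/64 + 16/64 + 1/64 + 32/64 + 16/64 = 95/64 = 1.484375.

1.484375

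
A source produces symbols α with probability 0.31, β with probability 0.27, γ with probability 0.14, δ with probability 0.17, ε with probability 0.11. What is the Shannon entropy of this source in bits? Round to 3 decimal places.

2.216 bits

H = −Σ pᵢ log₂ pᵢ.
−0.31·log₂(0.31) = 0.5238
−0.27·log₂(0.27) = 0.5100
−0.14·log₂(0.14) = 0.3971
−0.17·log₂(0.17) = 0.4346
−0.11·log₂(0.11) = 0.3503
Sum ≈ 2.2158 → 2.216 bits.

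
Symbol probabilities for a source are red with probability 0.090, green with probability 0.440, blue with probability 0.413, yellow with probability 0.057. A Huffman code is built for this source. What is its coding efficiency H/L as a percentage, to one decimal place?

93.5%

Entropy H = −Σ p log₂ p ≈ 1.5963 bits.
Huffman merges: 57/1000+9/100→147/1000; 147/1000+413/1000→14/25; 11/25+14/25→1. L = 1707/1000 ≈ 1.7070.
Efficiency = H/L = 1.5963/1.7070 = 93.5%.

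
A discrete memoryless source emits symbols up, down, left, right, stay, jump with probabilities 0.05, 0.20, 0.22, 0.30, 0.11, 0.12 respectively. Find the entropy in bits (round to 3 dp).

2.399 bits

H = −Σ pᵢ log₂ pᵢ.
−0.05·log₂(0.05) = 0.2161
−0.20·log₂(0.20) = 0.4644
−0.22·log₂(0.22) = 0.4806
−0.30·log₂(0.30) = 0.5211
−0.11·log₂(0.11) = 0.3503
−0.12·log₂(0.12) = 0.3671
Sum ≈ 2.3995 → 2.399 bits.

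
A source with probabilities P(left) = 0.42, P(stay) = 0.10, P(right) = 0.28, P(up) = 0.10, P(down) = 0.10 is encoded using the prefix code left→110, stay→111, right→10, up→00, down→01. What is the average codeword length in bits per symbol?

2.52 bits/symbol

L̄ = Σ pᵢ·ℓᵢ = 0.42·3 + 0.10·3 + 0.28·2 + 0.10·2 + 0.10·2 = 2.52 bits/symbol.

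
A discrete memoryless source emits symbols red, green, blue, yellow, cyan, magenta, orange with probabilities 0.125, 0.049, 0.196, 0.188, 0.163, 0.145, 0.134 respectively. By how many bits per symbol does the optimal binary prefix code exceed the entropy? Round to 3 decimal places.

0.069 bits

Entropy H = −Σ p log₂ p ≈ 2.7214 bits.
Huffman merges: 49/1000+1/8→87/500; 67/500+29/200→279/1000; 163/1000+87/500→337/1000; 47/250+49/250→48/125; 279/1000+337/1000→77/125; 48/125+77/125→1. L = 279/100 ≈ 2.7900.
L − H = 2.7900 − 2.7214 = 0.069 bits.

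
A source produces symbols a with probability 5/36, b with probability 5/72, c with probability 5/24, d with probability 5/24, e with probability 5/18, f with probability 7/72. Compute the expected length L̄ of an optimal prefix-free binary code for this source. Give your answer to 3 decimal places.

2.472 bits/symbol

Repeatedly combine the two least-probable nodes; the expected code length is the sum of the merged weights.
merge 5/72 + 7/72 → 1/6
merge 5/36 + 1/6 → 11/36
merge 5/24 + 5/24 → 5/12
merge 5/18 + 11/36 → 7/12
merge 5/12 + 7/12 → 1
L = 1/6 + 11/36 + 5/12 + 7/12 + 1 = 89/36 ≈ 2.472 bits/symbol.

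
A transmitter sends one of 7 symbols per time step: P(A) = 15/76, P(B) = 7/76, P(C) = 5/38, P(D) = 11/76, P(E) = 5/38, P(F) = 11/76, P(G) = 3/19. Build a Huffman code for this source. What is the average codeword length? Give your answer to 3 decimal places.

Repeatedly combine the two least-probable nodes; the expected code length is the sum of the merged weights.
merge 7/76 + 5/38 → 17/76
merge 5/38 + 11/76 → 21/76
merge 11/76 + 3/19 → 23/76
merge 15/76 + 17/76 → 8/19
merge 21/76 + 23/76 → 11/19
merge 8/19 + 11/19 → 1
L = 17/76 + 21/76 + 23/76 + 8/19 + 11/19 + 1 = 213/76 ≈ 2.803 bits/symbol.

2.803 bits/symbol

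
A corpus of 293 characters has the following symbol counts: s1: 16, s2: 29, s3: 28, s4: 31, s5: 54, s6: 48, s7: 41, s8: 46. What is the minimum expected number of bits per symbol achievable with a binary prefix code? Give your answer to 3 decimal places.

Probabilities are the counts divided by 293.
Repeatedly combine the two least-probable nodes; the expected code length is the sum of the merged weights.
merge 16/293 + 28/293 → 44/293
merge 29/293 + 31/293 → 60/293
merge 41/293 + 44/293 → 85/293
merge 46/293 + 48/293 → 94/293
merge 54/293 + 60/293 → 114/293
merge 85/293 + 94/293 → 179/293
merge 114/293 + 179/293 → 1
L = 44/293 + 60/293 + 85/293 + 94/293 + 114/293 + 179/293 + 1 = 869/293 ≈ 2.966 bits/symbol.

2.966 bits/symbol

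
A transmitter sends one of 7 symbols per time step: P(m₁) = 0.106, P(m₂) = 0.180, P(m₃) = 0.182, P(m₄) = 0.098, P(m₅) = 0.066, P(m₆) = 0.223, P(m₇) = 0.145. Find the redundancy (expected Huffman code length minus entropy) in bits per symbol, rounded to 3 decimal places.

0.049 bits

Entropy H = −Σ p log₂ p ≈ 2.7098 bits.
Huffman merges: 33/500+49/500→41/250; 53/500+29/200→251/1000; 41/250+9/50→43/125; 91/500+223/1000→81/200; 251/1000+43/125→119/200; 81/200+119/200→1. L = 2759/1000 ≈ 2.7590.
L − H = 2.7590 − 2.7098 = 0.049 bits.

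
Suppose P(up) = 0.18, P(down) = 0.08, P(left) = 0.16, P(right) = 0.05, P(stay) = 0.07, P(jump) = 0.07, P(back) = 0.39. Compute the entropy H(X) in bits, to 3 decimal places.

H = −Σ pᵢ log₂ pᵢ.
−0.18·log₂(0.18) = 0.4453
−0.08·log₂(0.08) = 0.2915
−0.16·log₂(0.16) = 0.4230
−0.05·log₂(0.05) = 0.2161
−0.07·log₂(0.07) = 0.2686
−0.07·log₂(0.07) = 0.2686
−0.39·log₂(0.39) = 0.5298
Sum ≈ 2.4428 → 2.443 bits.

2.443 bits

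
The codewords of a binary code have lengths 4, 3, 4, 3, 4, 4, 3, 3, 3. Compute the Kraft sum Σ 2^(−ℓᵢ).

0.875

With common denominator 2^4 = 16: Σ 2^(−ℓᵢ) = 1/16 + 2/16 + 1/16 + 2/16 + 1/16 + 1/16 + 2/16 + 2/16 + 2/16 = 14/16 = 0.875.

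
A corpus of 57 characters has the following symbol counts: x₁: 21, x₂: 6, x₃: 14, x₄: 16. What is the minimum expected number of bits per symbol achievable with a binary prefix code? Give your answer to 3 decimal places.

Probabilities are the counts divided by 57.
Repeatedly combine the two least-probable nodes; the expected code length is the sum of the merged weights.
merge 2/19 + 14/57 → 20/57
merge 16/57 + 20/57 → 12/19
merge 7/19 + 12/19 → 1
L = 20/57 + 12/19 + 1 = 113/57 ≈ 1.982 bits/symbol.

1.982 bits/symbol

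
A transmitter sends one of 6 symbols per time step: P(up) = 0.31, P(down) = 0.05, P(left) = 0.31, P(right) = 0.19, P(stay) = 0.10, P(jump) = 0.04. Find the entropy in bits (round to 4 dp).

H = −Σ pᵢ log₂ pᵢ.
−0.31·log₂(0.31) = 0.5238
−0.05·log₂(0.05) = 0.2161
−0.31·log₂(0.31) = 0.5238
−0.19·log₂(0.19) = 0.4552
−0.10·log₂(0.10) = 0.3322
−0.04·log₂(0.04) = 0.1858
Sum ≈ 2.2369 → 2.2369 bits.

2.2369 bits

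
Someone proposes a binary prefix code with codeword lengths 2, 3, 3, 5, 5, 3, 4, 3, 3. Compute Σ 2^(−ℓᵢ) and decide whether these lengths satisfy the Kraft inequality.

With common denominator 2^5 = 32: Σ 2^(−ℓᵢ) = 8/32 + 4/32 + 4/32 + 1/32 + 1/32 + 4/32 + 2/32 + 4/32 + 4/32 = 32/32 = 1.
Kraft's inequality requires Σ ≤ 1; here Σ = 1 ≤ 1, so such a prefix code exists.

1; yes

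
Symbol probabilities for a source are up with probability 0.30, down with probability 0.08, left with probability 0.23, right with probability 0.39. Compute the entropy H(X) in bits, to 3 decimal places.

1.830 bits

H = −Σ pᵢ log₂ pᵢ.
−0.30·log₂(0.30) = 0.5211
−0.08·log₂(0.08) = 0.2915
−0.23·log₂(0.23) = 0.4877
−0.39·log₂(0.39) = 0.5298
Sum ≈ 1.8301 → 1.830 bits.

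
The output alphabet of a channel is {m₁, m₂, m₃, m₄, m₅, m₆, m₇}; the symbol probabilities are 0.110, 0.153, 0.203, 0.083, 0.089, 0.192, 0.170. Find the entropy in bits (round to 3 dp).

2.732 bits

H = −Σ pᵢ log₂ pᵢ.
−0.110·log₂(0.110) = 0.3503
−0.153·log₂(0.153) = 0.4144
−0.203·log₂(0.203) = 0.4670
−0.083·log₂(0.083) = 0.2980
−0.089·log₂(0.089) = 0.3106
−0.192·log₂(0.192) = 0.4571
−0.170·log₂(0.170) = 0.4346
Sum ≈ 2.7320 → 2.732 bits.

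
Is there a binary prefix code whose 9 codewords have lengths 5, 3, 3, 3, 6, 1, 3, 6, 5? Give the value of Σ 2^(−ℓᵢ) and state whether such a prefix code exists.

1.09375; no

With common denominator 2^6 = 64: Σ 2^(−ℓᵢ) = 2/64 + 8/64 + 8/64 + 8/64 + 1/64 + 32/64 + 8/64 + 1/64 + 2/64 = 70/64 = 1.09375.
Kraft's inequality requires Σ ≤ 1; here Σ = 1.09375 > 1, so no such prefix code exists.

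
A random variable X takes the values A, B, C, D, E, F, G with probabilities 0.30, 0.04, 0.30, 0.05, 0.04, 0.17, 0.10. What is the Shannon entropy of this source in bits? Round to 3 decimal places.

H = −Σ pᵢ log₂ pᵢ.
−0.30·log₂(0.30) = 0.5211
−0.04·log₂(0.04) = 0.1858
−0.30·log₂(0.30) = 0.5211
−0.05·log₂(0.05) = 0.2161
−0.04·log₂(0.04) = 0.1858
−0.17·log₂(0.17) = 0.4346
−0.10·log₂(0.10) = 0.3322
Sum ≈ 2.3966 → 2.397 bits.

2.397 bits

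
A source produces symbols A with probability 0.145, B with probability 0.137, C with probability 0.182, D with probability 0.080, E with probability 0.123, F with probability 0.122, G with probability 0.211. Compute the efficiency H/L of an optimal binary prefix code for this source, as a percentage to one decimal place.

98.7%

Entropy H = −Σ p log₂ p ≈ 2.7515 bits.
Huffman merges: 2/25+61/500→101/500; 123/1000+137/1000→13/50; 29/200+91/500→327/1000; 101/500+211/1000→413/1000; 13/50+327/1000→587/1000; 413/1000+587/1000→1. L = 2789/1000 ≈ 2.7890.
Efficiency = H/L = 2.7515/2.7890 = 98.7%.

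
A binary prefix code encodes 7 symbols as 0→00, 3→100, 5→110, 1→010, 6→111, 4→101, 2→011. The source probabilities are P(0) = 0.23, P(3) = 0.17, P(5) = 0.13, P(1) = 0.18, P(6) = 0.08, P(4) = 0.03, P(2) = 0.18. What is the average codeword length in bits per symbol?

2.77 bits/symbol

L̄ = Σ pᵢ·ℓᵢ = 0.23·2 + 0.17·3 + 0.13·3 + 0.18·3 + 0.08·3 + 0.03·3 + 0.18·3 = 2.77 bits/symbol.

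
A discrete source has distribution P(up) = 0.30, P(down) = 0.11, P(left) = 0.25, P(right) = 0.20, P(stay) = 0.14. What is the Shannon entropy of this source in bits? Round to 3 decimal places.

2.233 bits

H = −Σ pᵢ log₂ pᵢ.
−0.30·log₂(0.30) = 0.5211
−0.11·log₂(0.11) = 0.3503
−0.25·log₂(0.25) = 0.5000
−0.20·log₂(0.20) = 0.4644
−0.14·log₂(0.14) = 0.3971
Sum ≈ 2.2329 → 2.233 bits.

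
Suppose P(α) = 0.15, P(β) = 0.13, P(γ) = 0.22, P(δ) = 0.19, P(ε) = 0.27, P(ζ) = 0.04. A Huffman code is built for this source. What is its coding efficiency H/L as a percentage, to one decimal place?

97.4%

Entropy H = −Σ p log₂ p ≈ 2.4248 bits.
Huffman merges: 1/25+13/100→17/100; 3/20+17/100→8/25; 19/100+11/50→41/100; 27/100+8/25→59/100; 41/100+59/100→1. L = 249/100 ≈ 2.4900.
Efficiency = H/L = 2.4248/2.4900 = 97.4%.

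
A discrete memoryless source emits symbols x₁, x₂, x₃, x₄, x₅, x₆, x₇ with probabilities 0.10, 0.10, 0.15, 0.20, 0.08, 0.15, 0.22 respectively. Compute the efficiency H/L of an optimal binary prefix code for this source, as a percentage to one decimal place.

98.6%

Entropy H = −Σ p log₂ p ≈ 2.7219 bits.
Huffman merges: 2/25+1/10→9/50; 1/10+3/20→1/4; 3/20+9/50→33/100; 1/5+11/50→21/50; 1/4+33/100→29/50; 21/50+29/50→1. L = 69/25 ≈ 2.7600.
Efficiency = H/L = 2.7219/2.7600 = 98.6%.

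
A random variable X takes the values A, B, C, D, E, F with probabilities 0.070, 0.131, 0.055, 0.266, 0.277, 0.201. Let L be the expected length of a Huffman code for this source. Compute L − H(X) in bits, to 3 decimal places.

Entropy H = −Σ p log₂ p ≈ 2.3693 bits.
Huffman merges: 11/200+7/100→1/8; 1/8+131/1000→32/125; 201/1000+32/125→457/1000; 133/500+277/1000→543/1000; 457/1000+543/1000→1. L = 2381/1000 ≈ 2.3810.
L − H = 2.3810 − 2.3693 = 0.012 bits.

0.012 bits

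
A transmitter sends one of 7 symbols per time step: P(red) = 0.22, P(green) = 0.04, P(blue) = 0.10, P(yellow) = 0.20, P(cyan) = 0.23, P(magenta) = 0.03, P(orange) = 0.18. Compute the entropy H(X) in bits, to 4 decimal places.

H = −Σ pᵢ log₂ pᵢ.
−0.22·log₂(0.22) = 0.4806
−0.04·log₂(0.04) = 0.1858
−0.10·log₂(0.10) = 0.3322
−0.20·log₂(0.20) = 0.4644
−0.23·log₂(0.23) = 0.4877
−0.03·log₂(0.03) = 0.1518
−0.18·log₂(0.18) = 0.4453
Sum ≈ 2.5476 → 2.5476 bits.

2.5476 bits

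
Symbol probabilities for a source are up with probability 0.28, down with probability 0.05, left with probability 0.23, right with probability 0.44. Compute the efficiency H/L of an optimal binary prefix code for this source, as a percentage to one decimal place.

94.5%

Entropy H = −Σ p log₂ p ≈ 1.7391 bits.
Huffman merges: 1/20+23/100→7/25; 7/25+7/25→14/25; 11/25+14/25→1. L = 46/25 ≈ 1.8400.
Efficiency = H/L = 1.7391/1.8400 = 94.5%.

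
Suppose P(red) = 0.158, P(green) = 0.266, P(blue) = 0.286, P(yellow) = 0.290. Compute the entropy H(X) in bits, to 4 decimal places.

1.9632 bits

H = −Σ pᵢ log₂ pᵢ.
−0.158·log₂(0.158) = 0.4206
−0.266·log₂(0.266) = 0.5082
−0.286·log₂(0.286) = 0.5165
−0.290·log₂(0.290) = 0.5179
Sum ≈ 1.9632 → 1.9632 bits.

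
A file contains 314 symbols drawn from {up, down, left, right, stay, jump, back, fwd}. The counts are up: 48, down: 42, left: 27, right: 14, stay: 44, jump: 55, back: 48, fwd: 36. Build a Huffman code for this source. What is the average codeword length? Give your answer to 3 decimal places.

Probabilities are the counts divided by 314.
Repeatedly combine the two least-probable nodes; the expected code length is the sum of the merged weights.
merge 7/157 + 27/314 → 41/314
merge 18/157 + 41/314 → 77/314
merge 21/157 + 22/157 → 43/157
merge 24/157 + 24/157 → 48/157
merge 55/314 + 77/314 → 66/157
merge 43/157 + 48/157 → 91/157
merge 66/157 + 91/157 → 1
L = 41/314 + 77/314 + 43/157 + 48/157 + 66/157 + 91/157 + 1 = 464/157 ≈ 2.955 bits/symbol.

2.955 bits/symbol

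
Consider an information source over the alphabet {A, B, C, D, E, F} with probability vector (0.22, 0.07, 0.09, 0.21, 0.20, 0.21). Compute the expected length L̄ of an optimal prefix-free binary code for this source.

2.52 bits/symbol

Repeatedly combine the two least-probable nodes; the expected code length is the sum of the merged weights.
merge 7/100 + 9/100 → 4/25
merge 4/25 + 1/5 → 9/25
merge 21/100 + 21/100 → 21/50
merge 11/50 + 9/25 → 29/50
merge 21/50 + 29/50 → 1
L = 4/25 + 9/25 + 21/50 + 29/50 + 1 = 63/25 = 2.52 bits/symbol.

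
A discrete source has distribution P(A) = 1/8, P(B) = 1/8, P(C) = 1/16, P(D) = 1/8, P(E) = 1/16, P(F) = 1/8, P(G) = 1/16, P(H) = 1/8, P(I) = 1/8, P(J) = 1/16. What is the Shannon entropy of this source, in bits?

3.25 bits

Each probability is a power of 1/2, so log₂(1/p) is an integer.
H = Σ p·log₂(1/p) = 1/8·3 + 1/8·3 + 1/16·4 + 1/8·3 + 1/16·4 + 1/8·3 + 1/16·4 + 1/8·3 + 1/8·3 + 1/16·4 = 3.25 bits.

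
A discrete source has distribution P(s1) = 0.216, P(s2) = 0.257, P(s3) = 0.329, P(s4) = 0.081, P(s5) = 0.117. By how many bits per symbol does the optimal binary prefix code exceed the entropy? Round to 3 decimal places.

0.033 bits

Entropy H = −Σ p log₂ p ≈ 2.1648 bits.
Huffman merges: 81/1000+117/1000→99/500; 99/500+27/125→207/500; 257/1000+329/1000→293/500; 207/500+293/500→1. L = 1099/500 ≈ 2.1980.
L − H = 2.1980 − 2.1648 = 0.033 bits.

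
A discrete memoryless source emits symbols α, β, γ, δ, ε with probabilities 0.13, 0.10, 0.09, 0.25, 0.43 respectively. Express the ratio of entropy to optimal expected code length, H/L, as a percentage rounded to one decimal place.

Entropy H = −Σ p log₂ p ≈ 2.0511 bits.
Huffman merges: 9/100+1/10→19/100; 13/100+19/100→8/25; 1/4+8/25→57/100; 43/100+57/100→1. L = 52/25 ≈ 2.0800.
Efficiency = H/L = 2.0511/2.0800 = 98.6%.

98.6%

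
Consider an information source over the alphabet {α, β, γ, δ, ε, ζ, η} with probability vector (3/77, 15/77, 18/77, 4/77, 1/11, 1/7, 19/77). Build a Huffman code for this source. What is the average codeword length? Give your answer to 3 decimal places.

2.597 bits/symbol

Repeatedly combine the two least-probable nodes; the expected code length is the sum of the merged weights.
merge 3/77 + 4/77 → 1/11
merge 1/11 + 1/11 → 2/11
merge 1/7 + 2/11 → 25/77
merge 15/77 + 18/77 → 3/7
merge 19/77 + 25/77 → 4/7
merge 3/7 + 4/7 → 1
L = 1/11 + 2/11 + 25/77 + 3/7 + 4/7 + 1 = 200/77 ≈ 2.597 bits/symbol.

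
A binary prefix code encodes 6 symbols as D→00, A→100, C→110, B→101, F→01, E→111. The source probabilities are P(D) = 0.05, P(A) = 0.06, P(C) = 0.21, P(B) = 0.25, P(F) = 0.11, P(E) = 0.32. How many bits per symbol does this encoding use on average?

2.84 bits/symbol

L̄ = Σ pᵢ·ℓᵢ = 0.05·2 + 0.06·3 + 0.21·3 + 0.25·3 + 0.11·2 + 0.32·3 = 2.84 bits/symbol.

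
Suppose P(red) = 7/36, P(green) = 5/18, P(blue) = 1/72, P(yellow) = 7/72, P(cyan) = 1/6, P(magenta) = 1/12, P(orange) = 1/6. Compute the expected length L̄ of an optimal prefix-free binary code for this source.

Repeatedly combine the two least-probable nodes; the expected code length is the sum of the merged weights.
merge 1/72 + 1/12 → 7/72
merge 7/72 + 7/72 → 7/36
merge 1/6 + 1/6 → 1/3
merge 7/36 + 7/36 → 7/18
merge 5/18 + 1/3 → 11/18
merge 7/18 + 11/18 → 1
L = 7/72 + 7/36 + 1/3 + 7/18 + 11/18 + 1 = 21/8 = 2.625 bits/symbol.

2.625 bits/symbol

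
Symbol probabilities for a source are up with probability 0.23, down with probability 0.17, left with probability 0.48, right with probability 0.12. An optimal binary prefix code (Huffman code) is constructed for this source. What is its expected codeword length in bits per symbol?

Repeatedly combine the two least-probable nodes; the expected code length is the sum of the merged weights.
merge 3/25 + 17/100 → 29/100
merge 23/100 + 29/100 → 13/25
merge 12/25 + 13/25 → 1
L = 29/100 + 13/25 + 1 = 181/100 = 1.81 bits/symbol.

1.81 bits/symbol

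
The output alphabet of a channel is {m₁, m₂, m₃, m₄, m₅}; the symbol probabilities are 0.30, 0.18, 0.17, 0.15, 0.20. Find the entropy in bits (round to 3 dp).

2.276 bits

H = −Σ pᵢ log₂ pᵢ.
−0.30·log₂(0.30) = 0.5211
−0.18·log₂(0.18) = 0.4453
−0.17·log₂(0.17) = 0.4346
−0.15·log₂(0.15) = 0.4105
−0.20·log₂(0.20) = 0.4644
Sum ≈ 2.2759 → 2.276 bits.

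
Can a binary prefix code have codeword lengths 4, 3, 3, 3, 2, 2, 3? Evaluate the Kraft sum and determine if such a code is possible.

With common denominator 2^4 = 16: Σ 2^(−ℓᵢ) = 1/16 + 2/16 + 2/16 + 2/16 + 4/16 + 4/16 + 2/16 = 17/16 = 1.0625.
Kraft's inequality requires Σ ≤ 1; here Σ = 1.0625 > 1, so no such prefix code exists.

1.0625; no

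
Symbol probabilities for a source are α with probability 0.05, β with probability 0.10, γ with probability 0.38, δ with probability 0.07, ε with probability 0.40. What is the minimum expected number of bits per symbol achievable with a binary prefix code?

1.94 bits/symbol

Repeatedly combine the two least-probable nodes; the expected code length is the sum of the merged weights.
merge 1/20 + 7/100 → 3/25
merge 1/10 + 3/25 → 11/50
merge 11/50 + 19/50 → 3/5
merge 2/5 + 3/5 → 1
L = 3/25 + 11/50 + 3/5 + 1 = 97/50 = 1.94 bits/symbol.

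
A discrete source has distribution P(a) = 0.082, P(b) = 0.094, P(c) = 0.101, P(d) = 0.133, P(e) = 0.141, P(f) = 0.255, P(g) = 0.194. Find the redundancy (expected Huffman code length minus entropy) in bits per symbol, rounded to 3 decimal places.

Entropy H = −Σ p log₂ p ≈ 2.6979 bits.
Huffman merges: 41/500+47/500→22/125; 101/1000+133/1000→117/500; 141/1000+22/125→317/1000; 97/500+117/500→107/250; 51/200+317/1000→143/250; 107/250+143/250→1. L = 2727/1000 ≈ 2.7270.
L − H = 2.7270 − 2.6979 = 0.029 bits.

0.029 bits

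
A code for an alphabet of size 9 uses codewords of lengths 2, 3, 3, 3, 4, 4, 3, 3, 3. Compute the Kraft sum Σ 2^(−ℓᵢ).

With common denominator 2^4 = 16: Σ 2^(−ℓᵢ) = 4/16 + 2/16 + 2/16 + 2/16 + 1/16 + 1/16 + 2/16 + 2/16 + 2/16 = 18/16 = 1.125.

1.125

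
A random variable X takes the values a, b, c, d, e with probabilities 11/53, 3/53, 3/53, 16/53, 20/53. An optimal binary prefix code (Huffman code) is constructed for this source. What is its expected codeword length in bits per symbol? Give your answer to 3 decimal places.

Repeatedly combine the two least-probable nodes; the expected code length is the sum of the merged weights.
merge 3/53 + 3/53 → 6/53
merge 6/53 + 11/53 → 17/53
merge 16/53 + 17/53 → 33/53
merge 20/53 + 33/53 → 1
L = 6/53 + 17/53 + 33/53 + 1 = 109/53 ≈ 2.057 bits/symbol.

2.057 bits/symbol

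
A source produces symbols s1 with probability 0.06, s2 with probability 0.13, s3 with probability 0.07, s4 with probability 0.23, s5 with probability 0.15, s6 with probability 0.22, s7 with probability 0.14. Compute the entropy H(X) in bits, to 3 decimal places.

2.671 bits

H = −Σ pᵢ log₂ pᵢ.
−0.06·log₂(0.06) = 0.2435
−0.13·log₂(0.13) = 0.3826
−0.07·log₂(0.07) = 0.2686
−0.23·log₂(0.23) = 0.4877
−0.15·log₂(0.15) = 0.4105
−0.22·log₂(0.22) = 0.4806
−0.14·log₂(0.14) = 0.3971
Sum ≈ 2.6706 → 2.671 bits.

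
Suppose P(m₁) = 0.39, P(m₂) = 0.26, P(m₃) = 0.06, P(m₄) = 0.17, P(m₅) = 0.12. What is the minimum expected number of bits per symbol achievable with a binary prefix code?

Repeatedly combine the two least-probable nodes; the expected code length is the sum of the merged weights.
merge 3/50 + 3/25 → 9/50
merge 17/100 + 9/50 → 7/20
merge 13/50 + 7/20 → 61/100
merge 39/100 + 61/100 → 1
L = 9/50 + 7/20 + 61/100 + 1 = 107/50 = 2.14 bits/symbol.

2.14 bits/symbol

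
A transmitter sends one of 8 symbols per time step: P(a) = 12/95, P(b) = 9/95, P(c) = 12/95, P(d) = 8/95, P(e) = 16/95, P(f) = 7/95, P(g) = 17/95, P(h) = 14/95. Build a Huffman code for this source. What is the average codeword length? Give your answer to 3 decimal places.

Repeatedly combine the two least-probable nodes; the expected code length is the sum of the merged weights.
merge 7/95 + 8/95 → 3/19
merge 9/95 + 12/95 → 21/95
merge 12/95 + 14/95 → 26/95
merge 3/19 + 16/95 → 31/95
merge 17/95 + 21/95 → 2/5
merge 26/95 + 31/95 → 3/5
merge 2/5 + 3/5 → 1
L = 3/19 + 21/95 + 26/95 + 31/95 + 2/5 + 3/5 + 1 = 283/95 ≈ 2.979 bits/symbol.

2.979 bits/symbol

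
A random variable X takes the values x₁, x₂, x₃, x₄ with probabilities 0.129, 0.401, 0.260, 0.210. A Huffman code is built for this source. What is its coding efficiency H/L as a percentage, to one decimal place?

97.4%

Entropy H = −Σ p log₂ p ≈ 1.8879 bits.
Huffman merges: 129/1000+21/100→339/1000; 13/50+339/1000→599/1000; 401/1000+599/1000→1. L = 969/500 ≈ 1.9380.
Efficiency = H/L = 1.8879/1.9380 = 97.4%.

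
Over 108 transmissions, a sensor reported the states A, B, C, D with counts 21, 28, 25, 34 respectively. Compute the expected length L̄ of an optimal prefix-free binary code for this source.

Probabilities are the counts divided by 108.
Repeatedly combine the two least-probable nodes; the expected code length is the sum of the merged weights.
merge 7/36 + 25/108 → 23/54
merge 7/27 + 17/54 → 31/54
merge 23/54 + 31/54 → 1
L = 23/54 + 31/54 + 1 = 2 bits/symbol.

2 bits/symbol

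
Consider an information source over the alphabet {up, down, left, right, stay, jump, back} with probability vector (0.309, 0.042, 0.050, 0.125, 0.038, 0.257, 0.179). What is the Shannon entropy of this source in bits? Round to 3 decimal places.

H = −Σ pᵢ log₂ pᵢ.
−0.309·log₂(0.309) = 0.5235
−0.042·log₂(0.042) = 0.1921
−0.050·log₂(0.050) = 0.2161
−0.125·log₂(0.125) = 0.3750
−0.038·log₂(0.038) = 0.1793
−0.257·log₂(0.257) = 0.5038
−0.179·log₂(0.179) = 0.4443
Sum ≈ 2.4340 → 2.434 bits.

2.434 bits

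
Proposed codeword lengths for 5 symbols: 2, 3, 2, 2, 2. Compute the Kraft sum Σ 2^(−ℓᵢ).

1.125

With common denominator 2^3 = 8: Σ 2^(−ℓᵢ) = 2/8 + 1/8 + 2/8 + 2/8 + 2/8 = 9/8 = 1.125.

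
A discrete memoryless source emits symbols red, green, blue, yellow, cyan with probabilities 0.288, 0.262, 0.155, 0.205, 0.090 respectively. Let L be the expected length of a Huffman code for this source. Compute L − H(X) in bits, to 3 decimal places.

0.023 bits

Entropy H = −Σ p log₂ p ≈ 2.2217 bits.
Huffman merges: 9/100+31/200→49/200; 41/200+49/200→9/20; 131/500+36/125→11/20; 9/20+11/20→1. L = 449/200 ≈ 2.2450.
L − H = 2.2450 − 2.2217 = 0.023 bits.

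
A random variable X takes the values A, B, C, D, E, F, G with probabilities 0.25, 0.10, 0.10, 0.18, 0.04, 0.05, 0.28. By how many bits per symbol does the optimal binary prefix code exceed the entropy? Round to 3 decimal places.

Entropy H = −Σ p log₂ p ≈ 2.5258 bits.
Huffman merges: 1/25+1/20→9/100; 9/100+1/10→19/100; 1/10+9/50→7/25; 19/100+1/4→11/25; 7/25+7/25→14/25; 11/25+14/25→1. L = 64/25 ≈ 2.5600.
L − H = 2.5600 − 2.5258 = 0.034 bits.

0.034 bits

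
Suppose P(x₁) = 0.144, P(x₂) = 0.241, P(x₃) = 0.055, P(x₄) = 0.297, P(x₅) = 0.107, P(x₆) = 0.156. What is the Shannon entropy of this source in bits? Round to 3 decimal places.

2.411 bits

H = −Σ pᵢ log₂ pᵢ.
−0.144·log₂(0.144) = 0.4026
−0.241·log₂(0.241) = 0.4947
−0.055·log₂(0.055) = 0.2301
−0.297·log₂(0.297) = 0.5202
−0.107·log₂(0.107) = 0.3450
−0.156·log₂(0.156) = 0.4181
Sum ≈ 2.4108 → 2.411 bits.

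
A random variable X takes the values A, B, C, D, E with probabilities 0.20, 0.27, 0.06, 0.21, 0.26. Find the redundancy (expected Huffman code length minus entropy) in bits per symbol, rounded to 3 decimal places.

0.064 bits

Entropy H = −Σ p log₂ p ≈ 2.1961 bits.
Huffman merges: 3/50+1/5→13/50; 21/100+13/50→47/100; 13/50+27/100→53/100; 47/100+53/100→1. L = 113/50 ≈ 2.2600.
L − H = 2.2600 − 2.1961 = 0.064 bits.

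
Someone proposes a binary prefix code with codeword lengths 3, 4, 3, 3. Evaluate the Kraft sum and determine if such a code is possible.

With common denominator 2^4 = 16: Σ 2^(−ℓᵢ) = 2/16 + 1/16 + 2/16 + 2/16 = 7/16 = 0.4375.
Kraft's inequality requires Σ ≤ 1; here Σ = 0.4375 ≤ 1, so such a prefix code exists.

0.4375; yes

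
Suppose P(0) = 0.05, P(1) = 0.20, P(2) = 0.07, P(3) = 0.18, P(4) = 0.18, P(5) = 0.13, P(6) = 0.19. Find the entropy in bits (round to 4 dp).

H = −Σ pᵢ log₂ pᵢ.
−0.05·log₂(0.05) = 0.2161
−0.20·log₂(0.20) = 0.4644
−0.07·log₂(0.07) = 0.2686
−0.18·log₂(0.18) = 0.4453
−0.18·log₂(0.18) = 0.4453
−0.13·log₂(0.13) = 0.3826
−0.19·log₂(0.19) = 0.4552
Sum ≈ 2.6775 → 2.6775 bits.

2.6775 bits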